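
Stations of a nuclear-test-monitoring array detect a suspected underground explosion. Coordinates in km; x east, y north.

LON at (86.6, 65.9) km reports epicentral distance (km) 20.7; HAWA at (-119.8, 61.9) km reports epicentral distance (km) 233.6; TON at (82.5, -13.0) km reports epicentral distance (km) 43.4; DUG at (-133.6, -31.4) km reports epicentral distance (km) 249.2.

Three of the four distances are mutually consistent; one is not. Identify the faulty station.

LON

Solve using three stations at a time. Using HAWA, TON, DUG (subtract circle equations pairwise → linear system) gives (x, y) ≈ (110.1, 20.6).
Distances from that point to each station vs reported:
  LON: calculated 51.1 vs reported 20.7 → residual 30.4 km
  HAWA: calculated 233.6 vs reported 233.6 → residual 0.0 km
  TON: calculated 43.5 vs reported 43.4 → residual 0.1 km
  DUG: calculated 249.2 vs reported 249.2 → residual 0.0 km
HAWA, TON, DUG are mutually consistent (residuals ≈ 0); LON is off by 30.4 km.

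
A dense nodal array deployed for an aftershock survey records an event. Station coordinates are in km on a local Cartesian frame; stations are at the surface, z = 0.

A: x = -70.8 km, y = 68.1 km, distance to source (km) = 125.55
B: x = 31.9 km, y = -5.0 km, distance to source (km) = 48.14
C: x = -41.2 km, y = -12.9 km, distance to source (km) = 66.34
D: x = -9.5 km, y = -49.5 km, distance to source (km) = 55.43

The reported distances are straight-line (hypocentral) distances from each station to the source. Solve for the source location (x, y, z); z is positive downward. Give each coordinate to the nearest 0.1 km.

(10.6, -18.2, 41.1)

Each station gives a sphere (x−x_i)² + (y−y_i)² + z² = d_i² (stations at z=0).
Subtracting the A sphere from B and C: z² cancels, leaving linear equations in x and y:
205.4 x − 146.2 y = 4837.70
59.2 x − 162.0 y = 3575.41
Solving: x ≈ 10.601, y ≈ -18.197 km (keep extra digits for the depth step; rounded: 10.6, -18.2).
Then from the A sphere: z² = 125.55² − (x + 70.8)² − (y − 68.1)² with x = 10.601, y = -18.197, so z ≈ 41.104 ≈ 41.1 km.
Check against D (with the unrounded solution): distance 55.44 ≈ 55.43 km. ✓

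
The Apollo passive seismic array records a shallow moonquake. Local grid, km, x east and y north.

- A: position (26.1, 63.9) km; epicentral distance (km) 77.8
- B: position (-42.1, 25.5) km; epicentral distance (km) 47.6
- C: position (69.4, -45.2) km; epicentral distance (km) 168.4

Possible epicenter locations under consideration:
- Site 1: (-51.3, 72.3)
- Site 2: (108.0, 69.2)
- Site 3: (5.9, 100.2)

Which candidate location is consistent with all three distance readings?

For each candidate, compare |candidate − station| to the reported distance:
Site 1: residuals A 0.1, B 0.1, C 0.0 → max 0.1 km
Site 2: residuals A 4.3, B 108.7, C 47.7 → max 108.7 km
Site 3: residuals A 36.3, B 41.2, C 9.7 → max 41.2 km
Only Site 1 has all residuals ≈ 0.

Site 1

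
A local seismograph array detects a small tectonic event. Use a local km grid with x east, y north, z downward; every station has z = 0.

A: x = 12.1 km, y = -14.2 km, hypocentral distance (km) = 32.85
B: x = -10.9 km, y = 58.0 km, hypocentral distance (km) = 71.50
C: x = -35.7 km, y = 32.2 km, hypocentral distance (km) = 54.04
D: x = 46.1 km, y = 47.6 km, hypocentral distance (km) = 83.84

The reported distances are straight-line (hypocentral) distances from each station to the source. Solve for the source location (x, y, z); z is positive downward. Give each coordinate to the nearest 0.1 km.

Each station gives a sphere (x−x_i)² + (y−y_i)² + z² = d_i² (stations at z=0).
Subtracting the A sphere from B and C: z² cancels, leaving linear equations in x and y:
-46.0 x + 144.4 y = -898.37
-95.6 x + 92.8 y = 122.08
Solving: x ≈ -10.591, y ≈ -9.595 km (keep extra digits for the depth step; rounded: -10.6, -9.6).
Then from the A sphere: z² = 32.85² − (x − 12.1)² − (y + 14.2)² with x = -10.591, y = -9.595, so z ≈ 23.303 ≈ 23.3 km.
Check against D (with the unrounded solution): distance 83.83 ≈ 83.84 km. ✓

(-10.6, -9.6, 23.3)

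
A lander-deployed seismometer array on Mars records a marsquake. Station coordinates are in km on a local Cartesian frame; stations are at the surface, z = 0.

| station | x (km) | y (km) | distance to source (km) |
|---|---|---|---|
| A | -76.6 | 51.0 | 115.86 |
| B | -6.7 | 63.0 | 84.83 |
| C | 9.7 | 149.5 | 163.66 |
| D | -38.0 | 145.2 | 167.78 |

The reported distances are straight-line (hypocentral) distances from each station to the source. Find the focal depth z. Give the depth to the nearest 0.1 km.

Each station gives a sphere (x−x_i)² + (y−y_i)² + z² = d_i² (stations at z=0).
Subtracting the A sphere from B and C: z² cancels, leaving linear equations in x and y:
139.8 x + 24.0 y = 1772.74
172.6 x + 197.0 y = 614.72
Solving: x ≈ 14.295, y ≈ -9.404 km (keep extra digits for the depth step; rounded: 14.3, -9.4).
Then from the A sphere: z² = 115.86² − (x + 76.6)² − (y − 51.0)² with x = 14.295, y = -9.404, so z ≈ 38.897 ≈ 38.9 km.

depth ≈ 38.9 km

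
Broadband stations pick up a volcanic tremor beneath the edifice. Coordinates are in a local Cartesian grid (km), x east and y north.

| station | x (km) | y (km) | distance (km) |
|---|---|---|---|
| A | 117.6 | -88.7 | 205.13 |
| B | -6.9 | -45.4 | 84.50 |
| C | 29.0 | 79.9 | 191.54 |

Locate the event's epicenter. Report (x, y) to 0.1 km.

-86.9 km east, -72.6 km north

Circle about each station: (x − 117.6)² + (y + 88.7)² = 205.13²; (x + 6.9)² + (y + 45.4)² = 84.50²; (x − 29.0)² + (y − 79.9)² = 191.54².
Subtracting the A equation from the B and C equations removes the quadratic terms:
-249.0 x + 86.6 y = 15349.39
-177.2 x + 337.2 y = -9081.69
Solving the 2×2 system: x ≈ -86.9, y ≈ -72.6 km.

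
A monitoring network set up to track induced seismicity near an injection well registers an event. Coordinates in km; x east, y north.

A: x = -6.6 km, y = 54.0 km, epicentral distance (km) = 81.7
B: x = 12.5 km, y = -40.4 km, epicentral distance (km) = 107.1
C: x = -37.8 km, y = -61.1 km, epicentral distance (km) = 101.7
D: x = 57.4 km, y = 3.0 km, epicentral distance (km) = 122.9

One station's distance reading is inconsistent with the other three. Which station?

Solve using three stations at a time. Using B, C, D (subtract circle equations pairwise → linear system) gives (x, y) ≈ (-60.4, 38.1).
Distances from that point to each station vs reported:
  A: calculated 56.1 vs reported 81.7 → residual 25.6 km
  B: calculated 107.1 vs reported 107.1 → residual 0.0 km
  C: calculated 101.8 vs reported 101.7 → residual 0.1 km
  D: calculated 122.9 vs reported 122.9 → residual 0.0 km
B, C, D are mutually consistent (residuals ≈ 0); A is off by 25.6 km.

A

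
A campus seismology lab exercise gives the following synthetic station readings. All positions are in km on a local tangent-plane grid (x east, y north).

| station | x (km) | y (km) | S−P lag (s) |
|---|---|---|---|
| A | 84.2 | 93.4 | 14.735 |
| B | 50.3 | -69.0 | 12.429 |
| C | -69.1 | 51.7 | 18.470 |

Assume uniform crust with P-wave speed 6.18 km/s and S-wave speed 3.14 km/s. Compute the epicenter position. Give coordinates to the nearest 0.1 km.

(41.1, 9.8)

Distance from S−P lag: d = Δt · v_P v_S / (v_P − v_S) = Δt · (6.18·3.14)/(6.18−3.14) ≈ 6.3833·Δt.
So d_A = 94.06, d_B = 79.34, d_C = 117.90 km.
Circle about each station: (x − 84.2)² + (y − 93.4)² = 94.06²; (x − 50.3)² + (y + 69.0)² = 79.34²; (x + 69.1)² + (y − 51.7)² = 117.90².
Subtracting the A equation from the B and C equations removes the quadratic terms:
-67.8 x − 324.8 y = -5969.66
-306.6 x − 83.4 y = -13418.63
Solving the 2×2 system: x ≈ 41.1, y ≈ 9.8 km.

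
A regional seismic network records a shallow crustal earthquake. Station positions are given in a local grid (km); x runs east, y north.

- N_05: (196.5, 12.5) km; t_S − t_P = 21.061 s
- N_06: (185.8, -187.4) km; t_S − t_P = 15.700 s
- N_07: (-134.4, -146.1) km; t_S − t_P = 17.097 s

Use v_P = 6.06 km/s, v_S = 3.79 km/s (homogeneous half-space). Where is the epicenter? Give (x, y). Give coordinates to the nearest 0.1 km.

Distance from S−P lag: d = Δt · v_P v_S / (v_P − v_S) = Δt · (6.06·3.79)/(6.06−3.79) ≈ 10.1178·Δt.
So d_N_05 = 213.09, d_N_06 = 158.85, d_N_07 = 172.98 km.
Circle about each station: (x − 196.5)² + (y − 12.5)² = 213.09²; (x − 185.8)² + (y + 187.4)² = 158.85²; (x + 134.4)² + (y + 146.1)² = 172.98².
Subtracting the N_05 equation from the N_06 and N_07 equations removes the quadratic terms:
-21.4 x − 399.8 y = 51045.93
-661.8 x − 317.2 y = 16125.34
Solving the 2×2 system: x ≈ 37.8, y ≈ -129.7 km.
Check against N_05 (with the unrounded x, y): √((x − 196.5)²+(y − 12.5)²) = 213.09 ≈ 213.09 km. ✓

(37.8, -129.7)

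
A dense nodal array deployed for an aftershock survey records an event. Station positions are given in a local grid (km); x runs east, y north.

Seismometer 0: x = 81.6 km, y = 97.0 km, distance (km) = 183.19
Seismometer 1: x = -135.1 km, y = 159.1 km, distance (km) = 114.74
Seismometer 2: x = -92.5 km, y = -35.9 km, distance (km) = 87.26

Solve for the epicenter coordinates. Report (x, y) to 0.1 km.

-95.8 km east, 51.3 km north

Circle about each station: (x − 81.6)² + (y − 97.0)² = 183.19²; (x + 135.1)² + (y − 159.1)² = 114.74²; (x + 92.5)² + (y + 35.9)² = 87.26².
Subtracting pairs of circle equations eliminates x²+y² and gives linear equations (the radical axes):
-433.4 x + 124.2 y = 47890.57
-348.2 x − 265.8 y = 19721.77
Solving the 2×2 system: x ≈ -95.8, y ≈ 51.3 km.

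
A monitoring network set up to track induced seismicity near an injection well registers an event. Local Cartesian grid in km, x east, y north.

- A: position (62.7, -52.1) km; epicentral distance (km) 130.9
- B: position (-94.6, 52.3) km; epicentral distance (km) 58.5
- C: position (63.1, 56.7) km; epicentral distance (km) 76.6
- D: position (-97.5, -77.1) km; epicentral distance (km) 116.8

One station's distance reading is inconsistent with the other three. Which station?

Solve using three stations at a time. Using A, B, D (subtract circle equations pairwise → linear system) gives (x, y) ≈ (-42.4, 25.9).
Distances from that point to each station vs reported:
  A: calculated 130.9 vs reported 130.9 → residual 0.0 km
  B: calculated 58.5 vs reported 58.5 → residual 0.0 km
  C: calculated 109.9 vs reported 76.6 → residual 33.3 km
  D: calculated 116.8 vs reported 116.8 → residual 0.0 km
A, B, D are mutually consistent (residuals ≈ 0); C is off by 33.3 km.

C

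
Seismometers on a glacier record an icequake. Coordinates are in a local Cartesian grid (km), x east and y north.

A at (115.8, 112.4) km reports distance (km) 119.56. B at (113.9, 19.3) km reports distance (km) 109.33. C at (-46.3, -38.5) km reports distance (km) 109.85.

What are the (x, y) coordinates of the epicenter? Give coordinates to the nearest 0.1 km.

Circle about each station: (x − 115.8)² + (y − 112.4)² = 119.56²; (x − 113.9)² + (y − 19.3)² = 109.33²; (x + 46.3)² + (y + 38.5)² = 109.85².
Subtracting the A equation from the B and C equations removes the quadratic terms:
-3.8 x − 186.2 y = -10356.16
-324.2 x − 301.8 y = -20189.89
Solving the 2×2 system: x ≈ 10.7, y ≈ 55.4 km.

10.7 km east, 55.4 km north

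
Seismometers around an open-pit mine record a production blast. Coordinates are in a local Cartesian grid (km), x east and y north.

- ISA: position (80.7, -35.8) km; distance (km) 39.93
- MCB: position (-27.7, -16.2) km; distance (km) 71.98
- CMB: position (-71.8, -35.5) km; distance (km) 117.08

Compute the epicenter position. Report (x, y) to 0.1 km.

(44.2, -19.6)

Circle about each station: (x − 80.7)² + (y + 35.8)² = 39.93²; (x + 27.7)² + (y + 16.2)² = 71.98²; (x + 71.8)² + (y + 35.5)² = 117.08².
Subtracting the ISA equation from the MCB and CMB equations removes the quadratic terms:
-216.8 x + 39.2 y = -10351.12
-305.0 x + 0.6 y = -13491.96
Solving the 2×2 system: x ≈ 44.2, y ≈ -19.6 km.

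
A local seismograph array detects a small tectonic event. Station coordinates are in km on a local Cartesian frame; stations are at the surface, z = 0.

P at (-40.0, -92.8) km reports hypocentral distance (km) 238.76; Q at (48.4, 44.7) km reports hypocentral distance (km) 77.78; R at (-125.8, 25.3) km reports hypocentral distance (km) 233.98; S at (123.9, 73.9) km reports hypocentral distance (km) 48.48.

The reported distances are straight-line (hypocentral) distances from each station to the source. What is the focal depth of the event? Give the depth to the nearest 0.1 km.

z ≈ 22.8 km

Each station gives a sphere (x−x_i)² + (y−y_i)² + z² = d_i² (stations at z=0).
Subtracting the P sphere from Q and R: z² cancels, leaving linear equations in x and y:
176.8 x + 275.0 y = 45085.42
-171.6 x + 236.2 y = 8513.59
Solving: x ≈ 93.400, y ≈ 103.899 km (keep extra digits for the depth step; rounded: 93.4, 103.9).
Then from the P sphere: z² = 238.76² − (x + 40.0)² − (y + 92.8)² with x = 93.400, y = 103.899, so z ≈ 22.810 ≈ 22.8 km.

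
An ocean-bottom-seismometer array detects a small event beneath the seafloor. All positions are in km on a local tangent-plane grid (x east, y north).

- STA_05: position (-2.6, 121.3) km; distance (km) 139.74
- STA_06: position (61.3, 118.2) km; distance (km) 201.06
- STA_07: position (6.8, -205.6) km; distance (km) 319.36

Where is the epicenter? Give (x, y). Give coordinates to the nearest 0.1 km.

Circle about each station: (x + 2.6)² + (y − 121.3)² = 139.74²; (x − 61.3)² + (y − 118.2)² = 201.06²; (x − 6.8)² + (y + 205.6)² = 319.36².
Subtracting pairs of circle equations eliminates x²+y² and gives linear equations (the radical axes):
127.8 x − 6.2 y = -17889.38
18.8 x − 653.8 y = -54866.39
Solving the 2×2 system: x ≈ -136.1, y ≈ 80.0 km.

(-136.1, 80.0)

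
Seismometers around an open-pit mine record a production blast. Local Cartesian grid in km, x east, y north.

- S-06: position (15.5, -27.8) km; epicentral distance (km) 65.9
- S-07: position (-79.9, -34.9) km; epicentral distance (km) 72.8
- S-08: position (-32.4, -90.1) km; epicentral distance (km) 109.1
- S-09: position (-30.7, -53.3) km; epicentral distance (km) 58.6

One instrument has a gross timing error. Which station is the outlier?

Solve using three stations at a time. Using S-06, S-07, S-08 (subtract circle equations pairwise → linear system) gives (x, y) ≈ (-30.9, 19.0).
Distances from that point to each station vs reported:
  S-06: calculated 65.9 vs reported 65.9 → residual 0.0 km
  S-07: calculated 72.8 vs reported 72.8 → residual 0.0 km
  S-08: calculated 109.1 vs reported 109.1 → residual 0.0 km
  S-09: calculated 72.3 vs reported 58.6 → residual 13.7 km
S-06, S-07, S-08 are mutually consistent (residuals ≈ 0); S-09 is off by 13.7 km.

S-09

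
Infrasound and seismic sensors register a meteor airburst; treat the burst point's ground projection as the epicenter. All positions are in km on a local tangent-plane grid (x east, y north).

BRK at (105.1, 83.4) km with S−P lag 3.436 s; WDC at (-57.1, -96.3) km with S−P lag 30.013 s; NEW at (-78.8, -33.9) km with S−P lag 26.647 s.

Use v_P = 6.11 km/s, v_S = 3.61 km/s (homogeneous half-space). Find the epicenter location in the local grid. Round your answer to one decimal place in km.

Distance from S−P lag: d = Δt · v_P v_S / (v_P − v_S) = Δt · (6.11·3.61)/(6.11−3.61) ≈ 8.8228·Δt.
So d_BRK = 30.32, d_WDC = 264.80, d_NEW = 235.10 km.
Circle about each station: (x − 105.1)² + (y − 83.4)² = 30.32²; (x + 57.1)² + (y + 96.3)² = 264.80²; (x + 78.8)² + (y + 33.9)² = 235.10².
Subtracting the BRK equation from the WDC and NEW equations removes the quadratic terms:
-324.4 x − 359.4 y = -74667.21
-367.8 x − 234.6 y = -64995.63
Solving the 2×2 system: x ≈ 104.2, y ≈ 113.7 km.
Check against BRK (with the unrounded x, y): √((x − 105.1)²+(y − 83.4)²) = 30.34 ≈ 30.32 km. ✓

104.2 km east, 113.7 km north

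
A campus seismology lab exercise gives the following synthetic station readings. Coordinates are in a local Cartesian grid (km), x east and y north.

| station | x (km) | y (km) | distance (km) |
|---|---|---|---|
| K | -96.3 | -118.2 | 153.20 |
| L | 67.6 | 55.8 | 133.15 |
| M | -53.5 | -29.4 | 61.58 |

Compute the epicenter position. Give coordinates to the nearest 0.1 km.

Circle about each station: (x + 96.3)² + (y + 118.2)² = 153.20²; (x − 67.6)² + (y − 55.8)² = 133.15²; (x + 53.5)² + (y + 29.4)² = 61.58².
Subtracting the K equation from the L and M equations removes the quadratic terms:
327.8 x + 348.0 y = -9820.21
85.6 x + 177.6 y = 159.82
Solving the 2×2 system: x ≈ -63.3, y ≈ 31.4 km.
Check against K (with the unrounded x, y): √((x + 96.3)²+(y + 118.2)²) = 153.21 ≈ 153.20 km. ✓

(-63.3, 31.4)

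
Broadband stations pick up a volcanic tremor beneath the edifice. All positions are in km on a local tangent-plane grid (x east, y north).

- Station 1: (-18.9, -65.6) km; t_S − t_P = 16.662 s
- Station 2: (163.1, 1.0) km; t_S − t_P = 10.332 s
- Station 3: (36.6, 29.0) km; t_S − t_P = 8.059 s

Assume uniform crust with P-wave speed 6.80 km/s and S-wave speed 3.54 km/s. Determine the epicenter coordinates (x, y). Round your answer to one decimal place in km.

x ≈ 86.9 km, y ≈ -2.8 km

Distance from S−P lag: d = Δt · v_P v_S / (v_P − v_S) = Δt · (6.80·3.54)/(6.80−3.54) ≈ 7.3840·Δt.
So d_Station 1 = 123.03, d_Station 2 = 76.29, d_Station 3 = 59.51 km.
Circle about each station: (x + 18.9)² + (y + 65.6)² = 123.03²; (x − 163.1)² + (y − 1.0)² = 76.29²; (x − 36.6)² + (y − 29.0)² = 59.51².
Subtracting pairs of circle equations eliminates x²+y² and gives linear equations (the radical axes):
364.0 x + 133.2 y = 31258.26
111.0 x + 189.2 y = 9114.93
Solving the 2×2 system: x ≈ 86.9, y ≈ -2.8 km.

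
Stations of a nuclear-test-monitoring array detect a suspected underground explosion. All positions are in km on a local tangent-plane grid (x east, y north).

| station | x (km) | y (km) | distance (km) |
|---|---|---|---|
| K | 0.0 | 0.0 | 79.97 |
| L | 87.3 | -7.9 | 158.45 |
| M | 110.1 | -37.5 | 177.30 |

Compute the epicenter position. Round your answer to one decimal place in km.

x ≈ -67.1 km, y ≈ -43.5 km

Circle about each station: x² + y² = 79.97²; (x − 87.3)² + (y + 7.9)² = 158.45²; (x − 110.1)² + (y + 37.5)² = 177.30².
Subtracting the K equation from the L and M equations removes the quadratic terms:
174.6 x − 15.8 y = -11027.50
220.2 x − 75.0 y = -11511.83
Solving the 2×2 system: x ≈ -67.1, y ≈ -43.5 km.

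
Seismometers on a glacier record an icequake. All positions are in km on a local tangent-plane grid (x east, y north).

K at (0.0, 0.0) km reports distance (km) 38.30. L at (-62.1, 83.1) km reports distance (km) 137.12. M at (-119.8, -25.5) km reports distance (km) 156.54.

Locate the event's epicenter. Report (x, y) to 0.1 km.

36.2 km east, -12.5 km north

Circle about each station: x² + y² = 38.30²; (x + 62.1)² + (y − 83.1)² = 137.12²; (x + 119.8)² + (y + 25.5)² = 156.54².
Subtracting the K equation from the L and M equations removes the quadratic terms:
-124.2 x + 166.2 y = -6572.98
-239.6 x − 51.0 y = -8035.59
Solving the 2×2 system: x ≈ 36.2, y ≈ -12.5 km.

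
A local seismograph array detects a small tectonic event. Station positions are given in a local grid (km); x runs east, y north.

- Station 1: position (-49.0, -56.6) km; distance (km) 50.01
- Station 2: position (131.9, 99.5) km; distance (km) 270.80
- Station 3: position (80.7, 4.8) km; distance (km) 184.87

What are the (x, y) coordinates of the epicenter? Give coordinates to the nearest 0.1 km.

Circle about each station: (x + 49.0)² + (y + 56.6)² = 50.01²; (x − 131.9)² + (y − 99.5)² = 270.80²; (x − 80.7)² + (y − 4.8)² = 184.87².
Subtracting the Station 1 equation from the Station 2 and Station 3 equations removes the quadratic terms:
361.8 x + 312.2 y = -49138.34
259.4 x + 122.8 y = -30744.95
Solving the 2×2 system: x ≈ -97.5, y ≈ -44.4 km.

-97.5 km east, -44.4 km north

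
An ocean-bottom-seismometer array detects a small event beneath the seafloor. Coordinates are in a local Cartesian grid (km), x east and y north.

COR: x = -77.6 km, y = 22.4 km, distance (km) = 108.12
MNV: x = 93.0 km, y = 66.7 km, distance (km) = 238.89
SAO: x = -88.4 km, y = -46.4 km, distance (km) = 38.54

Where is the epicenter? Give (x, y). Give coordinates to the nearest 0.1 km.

Circle about each station: (x + 77.6)² + (y − 22.4)² = 108.12²; (x − 93.0)² + (y − 66.7)² = 238.89²; (x + 88.4)² + (y + 46.4)² = 38.54².
Subtracting the COR equation from the MNV and SAO equations removes the quadratic terms:
341.2 x + 88.6 y = -38804.13
-21.6 x − 137.6 y = 13648.60
Solving the 2×2 system: x ≈ -91.7, y ≈ -84.8 km.

-91.7 km east, -84.8 km north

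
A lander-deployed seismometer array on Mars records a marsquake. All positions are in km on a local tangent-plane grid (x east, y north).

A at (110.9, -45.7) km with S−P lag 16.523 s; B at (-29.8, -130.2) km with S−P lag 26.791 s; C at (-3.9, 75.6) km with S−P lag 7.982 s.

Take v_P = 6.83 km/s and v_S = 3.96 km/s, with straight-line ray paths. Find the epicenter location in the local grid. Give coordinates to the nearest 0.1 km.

x ≈ 66.0 km, y ≈ 103.4 km

Distance from S−P lag: d = Δt · v_P v_S / (v_P − v_S) = Δt · (6.83·3.96)/(6.83−3.96) ≈ 9.4240·Δt.
So d_A = 155.71, d_B = 252.48, d_C = 75.22 km.
Circle about each station: (x − 110.9)² + (y + 45.7)² = 155.71²; (x + 29.8)² + (y + 130.2)² = 252.48²; (x + 3.9)² + (y − 75.6)² = 75.22².
Subtracting the A equation from the B and C equations removes the quadratic terms:
-281.4 x − 169.0 y = -36047.77
-229.6 x + 242.6 y = 9930.83
Solving the 2×2 system: x ≈ 66.0, y ≈ 103.4 km.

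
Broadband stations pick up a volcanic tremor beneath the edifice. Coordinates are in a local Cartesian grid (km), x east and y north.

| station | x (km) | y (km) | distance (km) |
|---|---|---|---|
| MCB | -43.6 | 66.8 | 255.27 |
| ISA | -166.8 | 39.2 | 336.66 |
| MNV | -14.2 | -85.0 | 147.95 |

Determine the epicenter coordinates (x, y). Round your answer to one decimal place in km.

129.3 km east, -121.0 km north

Circle about each station: (x + 43.6)² + (y − 66.8)² = 255.27²; (x + 166.8)² + (y − 39.2)² = 336.66²; (x + 14.2)² + (y + 85.0)² = 147.95².
Subtracting pairs of circle equations eliminates x²+y² and gives linear equations (the radical axes):
-246.4 x − 55.2 y = -25181.50
58.8 x − 303.6 y = 44337.01
Solving the 2×2 system: x ≈ 129.3, y ≈ -121.0 km.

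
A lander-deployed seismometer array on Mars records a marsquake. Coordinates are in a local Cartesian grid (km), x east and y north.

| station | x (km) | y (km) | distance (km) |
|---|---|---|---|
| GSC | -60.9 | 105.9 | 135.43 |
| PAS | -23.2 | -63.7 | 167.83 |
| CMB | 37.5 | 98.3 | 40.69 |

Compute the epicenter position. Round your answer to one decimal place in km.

(71.0, 75.2)

Circle about each station: (x + 60.9)² + (y − 105.9)² = 135.43²; (x + 23.2)² + (y + 63.7)² = 167.83²; (x − 37.5)² + (y − 98.3)² = 40.69².
Subtracting pairs of circle equations eliminates x²+y² and gives linear equations (the radical axes):
75.4 x − 339.2 y = -20153.31
196.8 x − 15.2 y = 12831.13
Solving the 2×2 system: x ≈ 71.0, y ≈ 75.2 km.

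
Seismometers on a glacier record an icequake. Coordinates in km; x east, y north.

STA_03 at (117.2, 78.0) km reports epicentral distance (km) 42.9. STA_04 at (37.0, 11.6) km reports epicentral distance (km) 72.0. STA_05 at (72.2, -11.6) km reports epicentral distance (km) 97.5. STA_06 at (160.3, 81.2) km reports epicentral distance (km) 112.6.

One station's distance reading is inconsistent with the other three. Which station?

STA_03

Solve using three stations at a time. Using STA_04, STA_05, STA_06 (subtract circle equations pairwise → linear system) gives (x, y) ≈ (47.7, 82.7).
Distances from that point to each station vs reported:
  STA_03: calculated 69.6 vs reported 42.9 → residual 26.7 km
  STA_04: calculated 72.0 vs reported 72.0 → residual 0.0 km
  STA_05: calculated 97.5 vs reported 97.5 → residual 0.0 km
  STA_06: calculated 112.6 vs reported 112.6 → residual 0.0 km
STA_04, STA_05, STA_06 are mutually consistent (residuals ≈ 0); STA_03 is off by 26.7 km.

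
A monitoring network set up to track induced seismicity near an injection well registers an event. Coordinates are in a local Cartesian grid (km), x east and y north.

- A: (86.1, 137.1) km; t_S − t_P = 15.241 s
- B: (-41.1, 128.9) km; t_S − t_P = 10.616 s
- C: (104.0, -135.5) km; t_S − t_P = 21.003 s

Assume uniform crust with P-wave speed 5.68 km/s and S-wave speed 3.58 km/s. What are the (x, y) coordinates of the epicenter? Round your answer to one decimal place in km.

Distance from S−P lag: d = Δt · v_P v_S / (v_P − v_S) = Δt · (5.68·3.58)/(5.68−3.58) ≈ 9.6830·Δt.
So d_A = 147.58, d_B = 102.80, d_C = 203.37 km.
Circle about each station: (x − 86.1)² + (y − 137.1)² = 147.58²; (x + 41.1)² + (y − 128.9)² = 102.80²; (x − 104.0)² + (y + 135.5)² = 203.37².
Subtracting the A equation from the B and C equations removes the quadratic terms:
-254.4 x − 16.4 y = 3306.82
35.8 x − 545.2 y = -16612.87
Solving the 2×2 system: x ≈ -14.9, y ≈ 29.5 km.

x ≈ -14.9 km, y ≈ 29.5 km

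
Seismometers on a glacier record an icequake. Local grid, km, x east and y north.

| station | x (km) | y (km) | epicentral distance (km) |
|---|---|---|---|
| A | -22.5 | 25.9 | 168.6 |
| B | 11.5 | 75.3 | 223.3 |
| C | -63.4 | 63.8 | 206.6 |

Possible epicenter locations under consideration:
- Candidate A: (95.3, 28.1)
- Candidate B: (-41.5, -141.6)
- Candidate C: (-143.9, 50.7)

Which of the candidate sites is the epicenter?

For each candidate, compare |candidate − station| to the reported distance:
Candidate A: residuals A 50.8, B 127.1, C 43.9 → max 127.1 km
Candidate B: residuals A 0.0, B 0.0, C 0.0 → max 0.0 km
Candidate C: residuals A 44.7, B 66.0, C 125.0 → max 125.0 km
Only Candidate B has all residuals ≈ 0.

Candidate B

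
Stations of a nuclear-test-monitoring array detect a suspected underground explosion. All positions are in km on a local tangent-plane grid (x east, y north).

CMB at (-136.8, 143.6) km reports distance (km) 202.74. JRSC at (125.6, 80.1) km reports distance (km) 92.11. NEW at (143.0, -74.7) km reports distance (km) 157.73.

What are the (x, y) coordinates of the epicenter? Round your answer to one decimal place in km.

Circle about each station: (x + 136.8)² + (y − 143.6)² = 202.74²; (x − 125.6)² + (y − 80.1)² = 92.11²; (x − 143.0)² + (y + 74.7)² = 157.73².
Subtracting pairs of circle equations eliminates x²+y² and gives linear equations (the radical axes):
524.8 x − 127.0 y = 15475.43
559.6 x − 436.6 y = 2918.64
Solving the 2×2 system: x ≈ 40.4, y ≈ 45.1 km.
Check against CMB (with the unrounded x, y): √((x + 136.8)²+(y − 143.6)²) = 202.74 ≈ 202.74 km. ✓

40.4 km east, 45.1 km north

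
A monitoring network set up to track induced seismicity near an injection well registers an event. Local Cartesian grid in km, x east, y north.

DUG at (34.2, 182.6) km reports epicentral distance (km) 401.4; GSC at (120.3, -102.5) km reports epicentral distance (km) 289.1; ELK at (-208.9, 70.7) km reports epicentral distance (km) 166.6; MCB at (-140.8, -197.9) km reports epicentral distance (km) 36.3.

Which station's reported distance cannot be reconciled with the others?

Solve using three stations at a time. Using DUG, GSC, MCB (subtract circle equations pairwise → linear system) gives (x, y) ≈ (-161.3, -168.0).
Distances from that point to each station vs reported:
  DUG: calculated 401.4 vs reported 401.4 → residual 0.0 km
  GSC: calculated 289.1 vs reported 289.1 → residual 0.0 km
  ELK: calculated 243.4 vs reported 166.6 → residual 76.8 km
  MCB: calculated 36.3 vs reported 36.3 → residual 0.0 km
DUG, GSC, MCB are mutually consistent (residuals ≈ 0); ELK is off by 76.8 km.

ELK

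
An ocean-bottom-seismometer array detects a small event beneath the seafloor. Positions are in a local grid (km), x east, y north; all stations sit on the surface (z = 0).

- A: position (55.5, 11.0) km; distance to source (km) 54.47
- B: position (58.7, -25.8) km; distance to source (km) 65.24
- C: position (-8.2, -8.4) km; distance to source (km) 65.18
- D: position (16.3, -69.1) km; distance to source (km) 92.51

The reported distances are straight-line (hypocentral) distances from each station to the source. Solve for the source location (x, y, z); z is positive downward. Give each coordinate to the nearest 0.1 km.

Each station gives a sphere (x−x_i)² + (y−y_i)² + z² = d_i² (stations at z=0).
Subtracting the A sphere from B and C: z² cancels, leaving linear equations in x and y:
6.4 x − 73.6 y = -379.20
-127.4 x − 38.8 y = -4344.90
Solving: x ≈ 31.696, y ≈ 7.908 km (keep extra digits for the depth step; rounded: 31.7, 7.9).
Then from the A sphere: z² = 54.47² − (x − 55.5)² − (y − 11.0)² with x = 31.696, y = 7.908, so z ≈ 48.896 ≈ 48.9 km.

(31.7, 7.9, 48.9)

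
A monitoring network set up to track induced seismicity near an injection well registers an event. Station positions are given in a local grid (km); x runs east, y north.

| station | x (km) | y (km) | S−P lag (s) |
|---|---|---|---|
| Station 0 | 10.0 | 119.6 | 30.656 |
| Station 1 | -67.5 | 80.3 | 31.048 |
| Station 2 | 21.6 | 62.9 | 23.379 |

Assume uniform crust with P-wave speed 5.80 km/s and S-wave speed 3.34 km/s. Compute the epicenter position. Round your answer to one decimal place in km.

87.0 km east, -109.2 km north

Distance from S−P lag: d = Δt · v_P v_S / (v_P − v_S) = Δt · (5.80·3.34)/(5.80−3.34) ≈ 7.8748·Δt.
So d_Station 0 = 241.41, d_Station 1 = 244.50, d_Station 2 = 184.10 km.
Circle about each station: (x − 10.0)² + (y − 119.6)² = 241.41²; (x + 67.5)² + (y − 80.3)² = 244.50²; (x − 21.6)² + (y − 62.9)² = 184.10².
Subtracting pairs of circle equations eliminates x²+y² and gives linear equations (the radical axes):
-155.0 x − 78.6 y = -4901.28
23.2 x − 113.4 y = 14404.79
Solving the 2×2 system: x ≈ 87.0, y ≈ -109.2 km.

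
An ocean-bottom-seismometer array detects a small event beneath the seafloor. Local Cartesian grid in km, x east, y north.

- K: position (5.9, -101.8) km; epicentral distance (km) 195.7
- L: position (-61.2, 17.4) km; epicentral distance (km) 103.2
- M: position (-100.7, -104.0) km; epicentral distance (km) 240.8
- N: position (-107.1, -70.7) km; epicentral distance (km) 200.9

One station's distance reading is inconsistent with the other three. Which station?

Solve using three stations at a time. Using K, L, N (subtract circle equations pairwise → linear system) gives (x, y) ≈ (8.1, 93.9).
Distances from that point to each station vs reported:
  K: calculated 195.7 vs reported 195.7 → residual 0.0 km
  L: calculated 103.2 vs reported 103.2 → residual 0.0 km
  M: calculated 225.8 vs reported 240.8 → residual 15.0 km
  N: calculated 200.9 vs reported 200.9 → residual 0.0 km
K, L, N are mutually consistent (residuals ≈ 0); M is off by 15.0 km.

M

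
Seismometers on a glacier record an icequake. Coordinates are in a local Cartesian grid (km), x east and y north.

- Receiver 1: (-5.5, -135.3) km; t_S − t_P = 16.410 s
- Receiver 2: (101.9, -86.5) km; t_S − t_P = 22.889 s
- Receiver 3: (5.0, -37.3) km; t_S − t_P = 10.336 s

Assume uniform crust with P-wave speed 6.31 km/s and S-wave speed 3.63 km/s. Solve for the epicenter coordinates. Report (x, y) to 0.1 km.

(-81.0, -17.1)

Distance from S−P lag: d = Δt · v_P v_S / (v_P − v_S) = Δt · (6.31·3.63)/(6.31−3.63) ≈ 8.5468·Δt.
So d_Receiver 1 = 140.25, d_Receiver 2 = 195.63, d_Receiver 3 = 88.34 km.
Circle about each station: (x + 5.5)² + (y + 135.3)² = 140.25²; (x − 101.9)² + (y + 86.5)² = 195.63²; (x − 5.0)² + (y + 37.3)² = 88.34².
Subtracting the Receiver 1 equation from the Receiver 2 and Receiver 3 equations removes the quadratic terms:
214.8 x + 97.6 y = -19071.51
21.0 x + 196.0 y = -5053.94
Solving the 2×2 system: x ≈ -81.0, y ≈ -17.1 km.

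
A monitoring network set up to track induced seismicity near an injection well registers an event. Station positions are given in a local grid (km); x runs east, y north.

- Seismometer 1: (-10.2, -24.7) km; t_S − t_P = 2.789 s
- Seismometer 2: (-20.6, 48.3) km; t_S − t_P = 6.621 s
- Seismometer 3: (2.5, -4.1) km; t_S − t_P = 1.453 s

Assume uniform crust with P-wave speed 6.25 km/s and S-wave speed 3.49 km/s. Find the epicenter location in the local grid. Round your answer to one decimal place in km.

Distance from S−P lag: d = Δt · v_P v_S / (v_P − v_S) = Δt · (6.25·3.49)/(6.25−3.49) ≈ 7.9031·Δt.
So d_Seismometer 1 = 22.04, d_Seismometer 2 = 52.33, d_Seismometer 3 = 11.48 km.
Circle about each station: (x + 10.2)² + (y + 24.7)² = 22.04²; (x + 20.6)² + (y − 48.3)² = 52.33²; (x − 2.5)² + (y + 4.1)² = 11.48².
Subtracting the Seismometer 1 equation from the Seismometer 2 and Seismometer 3 equations removes the quadratic terms:
-20.8 x + 146.0 y = -209.55
25.4 x + 41.2 y = -337.10
Solving the 2×2 system: x ≈ -8.9, y ≈ -2.7 km.

x ≈ -8.9 km, y ≈ -2.7 km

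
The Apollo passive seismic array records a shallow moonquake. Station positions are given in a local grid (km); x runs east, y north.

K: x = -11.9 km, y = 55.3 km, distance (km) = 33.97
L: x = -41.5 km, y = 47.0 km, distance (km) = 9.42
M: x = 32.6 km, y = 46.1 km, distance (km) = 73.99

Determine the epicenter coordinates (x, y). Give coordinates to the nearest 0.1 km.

Circle about each station: (x + 11.9)² + (y − 55.3)² = 33.97²; (x + 41.5)² + (y − 47.0)² = 9.42²; (x − 32.6)² + (y − 46.1)² = 73.99².
Subtracting pairs of circle equations eliminates x²+y² and gives linear equations (the radical axes):
-59.2 x − 16.6 y = 1796.77
89.0 x − 18.4 y = -4332.29
Solving the 2×2 system: x ≈ -40.9, y ≈ 37.6 km.
Check against K (with the unrounded x, y): √((x + 11.9)²+(y − 55.3)²) = 33.96 ≈ 33.97 km. ✓

-40.9 km east, 37.6 km north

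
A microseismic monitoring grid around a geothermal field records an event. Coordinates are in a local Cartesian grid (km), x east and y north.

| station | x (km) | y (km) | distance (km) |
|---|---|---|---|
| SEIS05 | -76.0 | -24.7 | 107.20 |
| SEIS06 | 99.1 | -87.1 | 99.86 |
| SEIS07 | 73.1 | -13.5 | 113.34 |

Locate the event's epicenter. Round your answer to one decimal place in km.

Circle about each station: (x + 76.0)² + (y + 24.7)² = 107.20²; (x − 99.1)² + (y + 87.1)² = 99.86²; (x − 73.1)² + (y + 13.5)² = 113.34².
Subtracting the SEIS05 equation from the SEIS06 and SEIS07 equations removes the quadratic terms:
350.2 x − 124.8 y = 12540.95
298.2 x + 22.4 y = -2214.35
Solving the 2×2 system: x ≈ 0.1, y ≈ -100.2 km.
Check against SEIS05 (with the unrounded x, y): √((x + 76.0)²+(y + 24.7)²) = 107.20 ≈ 107.20 km. ✓

(0.1, -100.2)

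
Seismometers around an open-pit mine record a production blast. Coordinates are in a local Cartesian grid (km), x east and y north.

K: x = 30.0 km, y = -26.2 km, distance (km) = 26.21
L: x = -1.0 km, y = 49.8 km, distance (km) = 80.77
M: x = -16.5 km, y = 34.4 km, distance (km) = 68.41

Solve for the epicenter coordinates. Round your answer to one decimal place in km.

4.2 km east, -30.8 km north

Circle about each station: (x − 30.0)² + (y + 26.2)² = 26.21²; (x + 1.0)² + (y − 49.8)² = 80.77²; (x + 16.5)² + (y − 34.4)² = 68.41².
Subtracting pairs of circle equations eliminates x²+y² and gives linear equations (the radical axes):
-62.0 x + 152.0 y = -4942.23
-93.0 x + 121.2 y = -4123.79
Solving the 2×2 system: x ≈ 4.2, y ≈ -30.8 km.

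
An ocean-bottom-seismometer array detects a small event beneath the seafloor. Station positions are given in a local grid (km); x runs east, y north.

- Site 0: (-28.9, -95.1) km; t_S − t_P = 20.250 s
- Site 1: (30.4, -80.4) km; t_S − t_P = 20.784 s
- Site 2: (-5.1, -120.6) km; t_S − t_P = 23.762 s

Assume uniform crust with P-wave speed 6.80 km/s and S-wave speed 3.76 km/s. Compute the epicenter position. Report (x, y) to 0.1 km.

-52.3 km east, 73.6 km north

Distance from S−P lag: d = Δt · v_P v_S / (v_P − v_S) = Δt · (6.80·3.76)/(6.80−3.76) ≈ 8.4105·Δt.
So d_Site 0 = 170.31, d_Site 1 = 174.80, d_Site 2 = 199.85 km.
Circle about each station: (x + 28.9)² + (y + 95.1)² = 170.31²; (x − 30.4)² + (y + 80.4)² = 174.80²; (x + 5.1)² + (y + 120.6)² = 199.85².
Subtracting the Site 0 equation from the Site 1 and Site 2 equations removes the quadratic terms:
118.6 x + 29.4 y = -4040.44
47.6 x − 51.0 y = -6243.38
Solving the 2×2 system: x ≈ -52.3, y ≈ 73.6 km.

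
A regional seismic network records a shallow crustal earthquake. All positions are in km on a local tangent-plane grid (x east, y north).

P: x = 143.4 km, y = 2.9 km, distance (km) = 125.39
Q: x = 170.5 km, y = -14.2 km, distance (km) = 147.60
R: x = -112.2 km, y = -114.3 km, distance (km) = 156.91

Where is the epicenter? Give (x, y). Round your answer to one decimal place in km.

Circle about each station: (x − 143.4)² + (y − 2.9)² = 125.39²; (x − 170.5)² + (y + 14.2)² = 147.60²; (x + 112.2)² + (y + 114.3)² = 156.91².
Subtracting pairs of circle equations eliminates x²+y² and gives linear equations (the radical axes):
54.2 x − 34.2 y = 2636.81
-511.2 x − 234.4 y = -3816.74
Solving the 2×2 system: x ≈ 24.8, y ≈ -37.8 km.

x ≈ 24.8 km, y ≈ -37.8 km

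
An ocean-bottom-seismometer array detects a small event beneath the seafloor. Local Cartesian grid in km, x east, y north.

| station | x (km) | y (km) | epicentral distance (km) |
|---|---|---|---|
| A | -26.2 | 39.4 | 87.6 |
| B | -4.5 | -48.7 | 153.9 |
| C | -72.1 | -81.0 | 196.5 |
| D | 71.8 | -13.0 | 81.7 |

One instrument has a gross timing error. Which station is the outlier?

Solve using three stations at a time. Using A, C, D (subtract circle equations pairwise → linear system) gives (x, y) ≈ (56.8, 67.3).
Distances from that point to each station vs reported:
  A: calculated 87.6 vs reported 87.6 → residual 0.0 km
  B: calculated 131.2 vs reported 153.9 → residual 22.7 km
  C: calculated 196.5 vs reported 196.5 → residual 0.0 km
  D: calculated 81.7 vs reported 81.7 → residual 0.0 km
A, C, D are mutually consistent (residuals ≈ 0); B is off by 22.7 km.

B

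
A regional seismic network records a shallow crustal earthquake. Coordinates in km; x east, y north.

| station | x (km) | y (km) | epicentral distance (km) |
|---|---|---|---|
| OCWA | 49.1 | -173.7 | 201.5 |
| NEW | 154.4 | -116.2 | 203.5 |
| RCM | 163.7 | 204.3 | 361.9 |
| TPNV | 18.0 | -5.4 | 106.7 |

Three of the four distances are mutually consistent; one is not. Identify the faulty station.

Solve using three stations at a time. Using NEW, RCM, TPNV (subtract circle equations pairwise → linear system) gives (x, y) ≈ (-47.3, -89.7).
Distances from that point to each station vs reported:
  OCWA: calculated 127.9 vs reported 201.5 → residual 73.6 km
  NEW: calculated 203.5 vs reported 203.5 → residual 0.0 km
  RCM: calculated 361.9 vs reported 361.9 → residual 0.0 km
  TPNV: calculated 106.6 vs reported 106.7 → residual 0.1 km
NEW, RCM, TPNV are mutually consistent (residuals ≈ 0); OCWA is off by 73.6 km.

OCWA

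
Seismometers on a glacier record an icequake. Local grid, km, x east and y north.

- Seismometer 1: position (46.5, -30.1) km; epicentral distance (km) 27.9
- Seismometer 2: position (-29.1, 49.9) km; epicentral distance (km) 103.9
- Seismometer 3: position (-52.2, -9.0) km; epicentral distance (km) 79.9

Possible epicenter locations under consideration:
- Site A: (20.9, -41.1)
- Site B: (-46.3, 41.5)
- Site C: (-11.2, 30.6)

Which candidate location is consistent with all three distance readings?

For each candidate, compare |candidate − station| to the reported distance:
Site A: residuals Seismometer 1 0.0, Seismometer 2 0.1, Seismometer 3 0.1 → max 0.1 km
Site B: residuals Seismometer 1 89.3, Seismometer 2 84.8, Seismometer 3 29.1 → max 89.3 km
Site C: residuals Seismometer 1 55.8, Seismometer 2 77.6, Seismometer 3 22.9 → max 77.6 km
Only Site A has all residuals ≈ 0.

Site A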